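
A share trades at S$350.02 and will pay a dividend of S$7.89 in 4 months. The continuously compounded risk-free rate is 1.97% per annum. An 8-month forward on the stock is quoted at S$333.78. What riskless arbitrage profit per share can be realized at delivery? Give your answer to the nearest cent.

S$12.93 per share

PV(dividends) I = 7.89·e^(−0.0197·4/12) = 7.8384
Fair forward F* = (S − I)·e^(rT) = (350.02 − 7.8384)·e^0.013133 = 342.1816 × 1.013220 = 346.7052
Market S$333.78 < fair 346.7052: forward underpriced → reverse cash-and-carry (short the stock, invest proceeds at r, pay the dividends, go long the forward).
Profit at T = |F_mkt − F*| = |333.78 − 346.7052| = S$12.93 per share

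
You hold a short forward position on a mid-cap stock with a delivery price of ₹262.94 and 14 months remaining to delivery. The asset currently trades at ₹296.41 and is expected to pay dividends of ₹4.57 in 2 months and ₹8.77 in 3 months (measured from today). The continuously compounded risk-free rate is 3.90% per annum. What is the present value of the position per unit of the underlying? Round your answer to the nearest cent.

PV(remaining dividends) I = 4.57·e^(−0.0390·2/12) + 8.77·e^(−0.0390·3/12) = 13.2253
Current forward F = (S − I)·e^(rT) = (296.41 − 13.2253)·e^(0.0390·14/12) = 283.1847 × 1.046551 = 296.3672
Value (long) = (F − K)·e^(−rT) = (296.3672 − 262.94) × 0.955520 = 31.9404
Short position value = −(long value) = -₹31.94

-₹31.94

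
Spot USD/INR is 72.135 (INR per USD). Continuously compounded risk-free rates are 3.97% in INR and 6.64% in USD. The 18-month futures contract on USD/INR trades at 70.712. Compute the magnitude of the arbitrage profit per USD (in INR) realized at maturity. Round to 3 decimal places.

1.409 per USD (in INR)

Fair futures: F* = S·e^(carry·T), with carry = (r_INR − r_USD) = 0.0397 − 0.0664 = -0.0267
F* = 72.135 · e^(-0.0267 × 18/12) = 72.135 · e^-0.040050 = 72.135 × 0.960741 = 69.3031
Market 70.712 > fair 69.3031: forward overpriced → cash-and-carry (buy spot, short the forward).
At maturity, profit = |F_mkt − F*| = |70.712 − 69.3031| = 1.409 per USD (in INR)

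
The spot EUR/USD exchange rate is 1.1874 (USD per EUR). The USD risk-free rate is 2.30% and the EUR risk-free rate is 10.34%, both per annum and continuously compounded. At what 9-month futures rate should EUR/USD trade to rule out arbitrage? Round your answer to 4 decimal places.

1.1179

F = S·e^((r_USD − r_EUR)T) = 1.1874 · e^((0.0230 − 0.1034) × 9/12)
= 1.1874 · e^-0.060300 = 1.1874 × 0.941482
F = 1.1179 USD per EUR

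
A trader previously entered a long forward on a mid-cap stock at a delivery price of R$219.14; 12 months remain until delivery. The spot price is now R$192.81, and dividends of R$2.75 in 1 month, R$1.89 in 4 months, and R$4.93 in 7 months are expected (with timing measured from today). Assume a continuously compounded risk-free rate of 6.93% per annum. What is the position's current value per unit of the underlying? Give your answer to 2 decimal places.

PV(remaining dividends) I = 2.75·e^(−0.0693·1/12) + 1.89·e^(−0.0693·4/12) + 4.93·e^(−0.0693·7/12) = 9.3157
Current forward F = (S − I)·e^(rT) = (192.81 − 9.3157)·e^(0.0693·12/12) = 183.4943 × 1.071758 = 196.6615
Value (long) = (F − K)·e^(−rT) = (196.6615 − 219.14) × 0.933047 = -20.9735
Value = -R$20.97

-R$20.97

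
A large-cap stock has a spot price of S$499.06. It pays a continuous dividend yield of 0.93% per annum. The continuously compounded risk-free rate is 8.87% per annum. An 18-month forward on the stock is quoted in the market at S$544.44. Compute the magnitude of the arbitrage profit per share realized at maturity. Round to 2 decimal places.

S$17.74 per share

Fair forward: F* = S·e^(carry·T), with carry = (r − q) = 0.0887 − 0.0093 = 0.0794
F* = 499.06 · e^(0.0794 × 18/12) = 499.06 · e^0.119100 = 499.06 × 1.126483 = S$562.1826
Market S$544.44 < fair S$562.1826: forward underpriced → reverse cash-and-carry (short spot, go long the forward).
At maturity, profit = |F_mkt − F*| = |544.44 − 562.1826| = S$17.74 per share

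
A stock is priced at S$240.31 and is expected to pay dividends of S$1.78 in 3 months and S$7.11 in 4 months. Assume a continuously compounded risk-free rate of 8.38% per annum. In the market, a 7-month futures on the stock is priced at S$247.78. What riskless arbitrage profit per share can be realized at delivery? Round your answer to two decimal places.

S$4.52 per share

PV(dividends) I = 1.78·e^(−0.0838·3/12) + 7.11·e^(−0.0838·4/12) = 8.6572
Fair futures F* = (S − I)·e^(rT) = (240.31 − 8.6572)·e^0.048883 = 231.6528 × 1.050097 = 243.2579
Market S$247.78 > fair 243.2579: forward overpriced → cash-and-carry (borrow at r, buy the stock and collect the dividends, short the forward).
Profit at T = |F_mkt − F*| = |247.78 − 243.2579| = S$4.52 per share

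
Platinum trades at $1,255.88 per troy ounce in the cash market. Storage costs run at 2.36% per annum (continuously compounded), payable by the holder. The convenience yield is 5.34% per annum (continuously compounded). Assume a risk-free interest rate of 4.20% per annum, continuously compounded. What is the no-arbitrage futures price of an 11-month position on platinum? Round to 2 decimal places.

$1,270.00 per troy ounce

Net carry = r + u − y = 0.0420 + 0.0236 − 0.0534 = 0.0122
F = S·e^((r+u−y)T) = 1255.88 · e^(0.0122 × 11/12) = 1255.88 · e^0.01118333
= 1255.88 × 1.01124610 = $1,270.00 per troy ounce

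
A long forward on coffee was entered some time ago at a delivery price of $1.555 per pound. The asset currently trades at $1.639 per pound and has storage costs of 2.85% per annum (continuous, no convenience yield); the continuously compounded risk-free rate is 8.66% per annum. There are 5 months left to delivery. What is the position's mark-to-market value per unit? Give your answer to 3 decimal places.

Current fair forward for the remaining 5 months: F = S·e^((r + u)·T), (r + u) = 0.0866 + 0.0285 = 0.1151
F = 1.639 · e^(0.1151 × 5/12) = 1.639 × 1.049127 = 1.7195
Value of long forward = (F − K)·e^(−rT) = (1.7195 − 1.555) · e^(−0.0866·5/12)
= 0.1645 × 0.964560 = 0.159

$0.159 per pound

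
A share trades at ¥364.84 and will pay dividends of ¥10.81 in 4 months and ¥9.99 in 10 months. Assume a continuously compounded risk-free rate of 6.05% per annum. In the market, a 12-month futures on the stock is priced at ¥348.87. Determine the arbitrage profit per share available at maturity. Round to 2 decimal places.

PV(dividends) I = 10.81·e^(−0.0605·4/12) + 9.99·e^(−0.0605·10/12) = 20.0930
Fair futures F* = (S − I)·e^(rT) = (364.84 − 20.0930)·e^0.060500 = 344.7470 × 1.062368 = 366.2482
Market ¥348.87 < fair 366.2482: forward underpriced → reverse cash-and-carry (short the stock, invest proceeds at r, pay the dividends, go long the forward).
Profit at T = |F_mkt − F*| = |348.87 − 366.2482| = ¥17.38 per share

¥17.38 per share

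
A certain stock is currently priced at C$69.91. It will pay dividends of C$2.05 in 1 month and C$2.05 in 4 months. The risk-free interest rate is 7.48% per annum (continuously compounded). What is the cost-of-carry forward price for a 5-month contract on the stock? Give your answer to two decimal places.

C$67.96

PV(dividends) I = 2.05·e^(−0.0748·1/12) + 2.05·e^(−0.0748·4/12)
I = 2.0373 + 1.9995 = 4.0368
F = (S − I)·e^(rT) = (69.91 − 4.0368) · e^(0.0748·5/12)
= 65.8732 · e^0.031167 = 65.8732 × 1.031658 = C$67.96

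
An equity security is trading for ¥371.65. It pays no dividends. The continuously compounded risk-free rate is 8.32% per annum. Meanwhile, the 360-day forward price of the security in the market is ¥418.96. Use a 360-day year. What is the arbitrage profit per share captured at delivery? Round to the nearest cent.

¥15.07 per share

Fair forward: F* = S·e^(carry·T), with carry = r = 0.0832
F* = 371.65 · e^(0.0832 × 360/360) = 371.65 · e^0.083200 = 371.65 × 1.086759 = ¥403.8940
Market ¥418.96 > fair ¥403.8940: forward overpriced → cash-and-carry (buy spot, short the forward).
At maturity, profit = |F_mkt − F*| = |418.96 − 403.8940| = ¥15.07 per share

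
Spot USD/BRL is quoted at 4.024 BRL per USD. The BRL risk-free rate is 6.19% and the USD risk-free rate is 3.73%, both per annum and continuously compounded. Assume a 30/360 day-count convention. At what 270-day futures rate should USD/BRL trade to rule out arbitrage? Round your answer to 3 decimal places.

F = S·e^((r_BRL − r_USD)T) = 4.024 · e^((0.0619 − 0.0373) × 270/360)
= 4.024 · e^0.018450 = 4.024 × 1.018621
F = 4.099 BRL per USD

4.099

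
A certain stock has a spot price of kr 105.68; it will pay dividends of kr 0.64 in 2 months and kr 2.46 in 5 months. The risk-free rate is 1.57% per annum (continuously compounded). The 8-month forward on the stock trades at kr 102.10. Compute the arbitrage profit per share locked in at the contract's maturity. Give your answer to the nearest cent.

PV(dividends) I = 0.64·e^(−0.0157·2/12) + 2.46·e^(−0.0157·5/12) = 3.0823
Fair forward F* = (S − I)·e^(rT) = (105.68 − 3.0823)·e^0.010467 = 102.5977 × 1.010522 = 103.6772
Market kr 102.10 < fair 103.6772: forward underpriced → reverse cash-and-carry (short the stock, invest proceeds at r, pay the dividends, go long the forward).
Profit at T = |F_mkt − F*| = |102.10 − 103.6772| = kr 1.58 per share

kr 1.58 per share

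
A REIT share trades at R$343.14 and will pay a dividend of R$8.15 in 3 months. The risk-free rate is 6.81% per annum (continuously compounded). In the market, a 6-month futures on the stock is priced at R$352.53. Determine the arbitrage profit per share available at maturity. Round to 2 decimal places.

R$5.79 per share

PV(dividends) I = 8.15·e^(−0.0681·3/12) = 8.0124
Fair futures F* = (S − I)·e^(rT) = (343.14 − 8.0124)·e^0.034050 = 335.1276 × 1.034636 = 346.7351
Market R$352.53 > fair 346.7351: forward overpriced → cash-and-carry (borrow at r, buy the stock and collect the dividends, short the forward).
Profit at T = |F_mkt − F*| = |352.53 − 346.7351| = R$5.79 per share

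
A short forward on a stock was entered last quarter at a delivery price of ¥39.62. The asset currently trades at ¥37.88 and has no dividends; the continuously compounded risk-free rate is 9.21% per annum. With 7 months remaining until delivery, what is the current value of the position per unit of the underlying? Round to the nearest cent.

-¥0.33

Current fair forward for the remaining 7 months: F = S·e^(r·T), r = 0.0921
F = 37.88 · e^(0.0921 × 7/12) = 37.88 × 1.055194 = 39.9707
Value of long forward = (F − K)·e^(−rT) = (39.9707 − 39.62) · e^(−0.0921·7/12)
= 0.3507 × 0.947693 = 0.33
Short position value = −(long value) = -¥0.33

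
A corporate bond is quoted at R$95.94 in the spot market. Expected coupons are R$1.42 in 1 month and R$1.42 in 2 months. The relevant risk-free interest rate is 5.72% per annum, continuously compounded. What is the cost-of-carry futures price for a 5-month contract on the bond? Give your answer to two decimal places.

R$95.37

PV(coupons) I = 1.42·e^(−0.0572·1/12) + 1.42·e^(−0.0572·2/12)
I = 1.4132 + 1.4065 = 2.8197
F = (S − I)·e^(rT) = (95.94 − 2.8197) · e^(0.0572·5/12)
= 93.1203 · e^0.023833 = 93.1203 × 1.024119 = R$95.37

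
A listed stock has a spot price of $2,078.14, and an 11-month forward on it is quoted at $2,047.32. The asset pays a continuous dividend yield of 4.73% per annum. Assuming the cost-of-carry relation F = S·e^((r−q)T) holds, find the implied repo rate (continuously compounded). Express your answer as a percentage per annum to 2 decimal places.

From F = S·e^((r−q)T): (r − q) = ln(F/S)/T
ln(2047.32/2078.14) = ln(0.985169) = -0.014942
(r − q) = -0.014942 / (11/12) = -0.016300
r = ln(F/S)/T + q = -0.016300 + 0.0473 = 0.031000
r = 3.10%

3.10%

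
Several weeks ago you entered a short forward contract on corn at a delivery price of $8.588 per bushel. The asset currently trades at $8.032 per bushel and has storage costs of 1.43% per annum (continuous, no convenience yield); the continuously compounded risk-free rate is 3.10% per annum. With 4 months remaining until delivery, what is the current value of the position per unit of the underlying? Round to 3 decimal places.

Current fair forward for the remaining 4 months: F = S·e^((r + u)·T), (r + u) = 0.0310 + 0.0143 = 0.0453
F = 8.032 · e^(0.0453 × 4/12) = 8.032 × 1.015215 = 8.1542
Value of long forward = (F − K)·e^(−rT) = (8.1542 − 8.588) · e^(−0.0310·4/12)
= -0.4338 × 0.989720 = -0.429
Short position value = −(long value) = $0.429

$0.429 per bushel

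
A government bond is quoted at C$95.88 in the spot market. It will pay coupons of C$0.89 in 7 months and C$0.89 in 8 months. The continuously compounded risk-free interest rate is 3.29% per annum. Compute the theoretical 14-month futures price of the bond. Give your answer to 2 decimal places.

C$97.82

PV(coupons) I = 0.89·e^(−0.0329·7/12) + 0.89·e^(−0.0329·8/12)
I = 0.8731 + 0.8707 = 1.7438
F = (S − I)·e^(rT) = (95.88 − 1.7438) · e^(0.0329·14/12)
= 94.1362 · e^0.038383 = 94.1362 × 1.039129 = C$97.82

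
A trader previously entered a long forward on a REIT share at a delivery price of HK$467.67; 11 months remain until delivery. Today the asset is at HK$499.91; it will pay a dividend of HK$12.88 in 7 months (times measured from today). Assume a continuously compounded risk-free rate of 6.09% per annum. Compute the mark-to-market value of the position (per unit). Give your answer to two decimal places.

PV(remaining dividends) I = 12.88·e^(−0.0609·7/12) = 12.4305
Current forward F = (S − I)·e^(rT) = (499.91 − 12.4305)·e^(0.0609·11/12) = 487.4795 × 1.057413 = 515.4672
Value (long) = (F − K)·e^(−rT) = (515.4672 − 467.67) × 0.945705 = 45.2021
Value = HK$45.20

HK$45.20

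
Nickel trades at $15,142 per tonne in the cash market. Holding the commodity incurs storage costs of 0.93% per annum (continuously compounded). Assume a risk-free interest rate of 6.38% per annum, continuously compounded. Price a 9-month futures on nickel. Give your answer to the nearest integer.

$15,995 per tonne

Net carry = r + u − y = 0.0638 + 0.0093 − 0.0000 = 0.0731
F = S·e^((r+u−y)T) = 15142 · e^(0.0731 × 9/12) = 15142 · e^0.054825
= 15142 × 1.056356 = $15,995 per tonne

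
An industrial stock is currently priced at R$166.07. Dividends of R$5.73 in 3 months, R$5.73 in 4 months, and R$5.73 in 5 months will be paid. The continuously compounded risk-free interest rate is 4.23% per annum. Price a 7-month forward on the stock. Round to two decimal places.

PV(dividends) I = 5.73·e^(−0.0423·3/12) + 5.73·e^(−0.0423·4/12) + 5.73·e^(−0.0423·5/12)
I = 5.6697 + 5.6498 + 5.6299 = 16.9494
F = (S − I)·e^(rT) = (166.07 − 16.9494) · e^(0.0423·7/12)
= 149.1206 · e^0.024675 = 149.1206 × 1.024982 = R$152.85

R$152.85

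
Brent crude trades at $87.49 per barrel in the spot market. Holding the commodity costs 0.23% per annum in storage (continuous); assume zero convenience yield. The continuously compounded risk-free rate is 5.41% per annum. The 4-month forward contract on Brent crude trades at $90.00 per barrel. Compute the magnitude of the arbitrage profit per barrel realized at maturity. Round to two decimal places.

$0.85 per barrel

Fair forward: F* = S·e^(carry·T), with carry = (r + u) = 0.0541 + 0.0023 = 0.0564
F* = 87.49 · e^(0.0564 × 4/12) = 87.49 · e^0.018800 = 87.49 × 1.018978 = $89.1504
Market $90.00 > fair $89.1504: forward overpriced → cash-and-carry (buy spot, short the forward).
At maturity, profit = |F_mkt − F*| = |90.00 − 89.1504| = $0.85 per barrel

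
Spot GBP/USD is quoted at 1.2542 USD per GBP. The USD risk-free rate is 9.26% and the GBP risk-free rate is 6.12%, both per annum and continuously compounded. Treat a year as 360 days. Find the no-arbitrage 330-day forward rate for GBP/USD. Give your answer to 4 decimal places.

F = S·e^((r_USD − r_GBP)T) = 1.2542 · e^((0.0926 − 0.0612) × 330/360)
= 1.2542 · e^0.028783 = 1.2542 × 1.029201
F = 1.2908 USD per GBP

1.2908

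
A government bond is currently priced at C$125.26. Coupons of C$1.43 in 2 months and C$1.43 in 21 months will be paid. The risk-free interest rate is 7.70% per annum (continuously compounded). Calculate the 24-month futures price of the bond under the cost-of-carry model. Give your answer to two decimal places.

PV(coupons) I = 1.43·e^(−0.0770·2/12) + 1.43·e^(−0.0770·21/12)
I = 1.4118 + 1.2497 = 2.6615
F = (S − I)·e^(rT) = (125.26 − 2.6615) · e^(0.0770·24/12)
= 122.5985 · e^0.154000 = 122.5985 × 1.166491 = C$143.01

C$143.01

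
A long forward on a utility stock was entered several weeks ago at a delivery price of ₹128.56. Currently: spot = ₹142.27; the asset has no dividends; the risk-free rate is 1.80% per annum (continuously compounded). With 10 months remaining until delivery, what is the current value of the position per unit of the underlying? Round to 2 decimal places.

Current fair forward for the remaining 10 months: F = S·e^(r·T), r = 0.0180
F = 142.27 · e^(0.0180 × 10/12) = 142.27 × 1.015113 = 144.4201
Value of long forward = (F − K)·e^(−rT) = (144.4201 − 128.56) · e^(−0.0180·10/12)
= 15.8601 × 0.985112 = 15.62

₹15.62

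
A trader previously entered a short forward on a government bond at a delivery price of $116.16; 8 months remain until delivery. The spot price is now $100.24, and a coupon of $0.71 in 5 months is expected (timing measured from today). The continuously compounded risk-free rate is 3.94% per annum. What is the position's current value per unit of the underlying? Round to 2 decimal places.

$13.61

PV(remaining coupons) I = 0.71·e^(−0.0394·5/12) = 0.6984
Current forward F = (S − I)·e^(rT) = (100.24 − 0.6984)·e^(0.0394·8/12) = 99.5416 × 1.026615 = 102.1909
Value (long) = (F − K)·e^(−rT) = (102.1909 − 116.16) × 0.974075 = -13.6070
Short position value = −(long value) = $13.61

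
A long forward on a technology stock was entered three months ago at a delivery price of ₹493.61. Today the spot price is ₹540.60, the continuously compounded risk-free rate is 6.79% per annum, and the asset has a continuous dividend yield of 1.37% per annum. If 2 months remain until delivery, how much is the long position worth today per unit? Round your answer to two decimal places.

₹51.31

Current fair forward for the remaining 2 months: F = S·e^((r − q)·T), (r − q) = 0.0679 − 0.0137 = 0.0542
F = 540.60 · e^(0.0542 × 2/12) = 540.60 × 1.009074 = 545.5054
Value of long forward = (F − K)·e^(−rT) = (545.5054 − 493.61) · e^(−0.0679·2/12)
= 51.8954 × 0.988747 = 51.31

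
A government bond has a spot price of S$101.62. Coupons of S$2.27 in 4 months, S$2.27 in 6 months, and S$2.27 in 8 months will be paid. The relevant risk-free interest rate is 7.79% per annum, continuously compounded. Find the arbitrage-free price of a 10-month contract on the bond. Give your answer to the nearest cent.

S$101.45

PV(coupons) I = 2.27·e^(−0.0779·4/12) + 2.27·e^(−0.0779·6/12) + 2.27·e^(−0.0779·8/12)
I = 2.2118 + 2.1833 + 2.1551 = 6.5502
F = (S − I)·e^(rT) = (101.62 − 6.5502) · e^(0.0779·10/12)
= 95.0698 · e^0.064917 = 95.0698 × 1.067070 = S$101.45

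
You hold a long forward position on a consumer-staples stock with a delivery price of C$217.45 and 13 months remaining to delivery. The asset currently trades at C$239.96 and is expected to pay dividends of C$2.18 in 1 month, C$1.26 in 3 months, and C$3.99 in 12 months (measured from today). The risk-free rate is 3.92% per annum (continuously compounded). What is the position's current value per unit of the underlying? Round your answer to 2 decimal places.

C$24.29

PV(remaining dividends) I = 2.18·e^(−0.0392·1/12) + 1.26·e^(−0.0392·3/12) + 3.99·e^(−0.0392·12/12) = 7.2572
Current forward F = (S − I)·e^(rT) = (239.96 − 7.2572)·e^(0.0392·13/12) = 232.7028 × 1.043381 = 242.7977
Value (long) = (F − K)·e^(−rT) = (242.7977 − 217.45) × 0.958422 = 24.2938
Value = C$24.29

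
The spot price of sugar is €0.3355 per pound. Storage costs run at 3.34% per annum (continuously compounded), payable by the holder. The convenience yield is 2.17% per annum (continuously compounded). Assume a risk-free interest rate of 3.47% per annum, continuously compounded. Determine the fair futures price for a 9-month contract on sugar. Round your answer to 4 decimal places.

€0.3474 per pound

Net carry = r + u − y = 0.0347 + 0.0334 − 0.0217 = 0.0464
F = S·e^((r+u−y)T) = 0.3355 · e^(0.0464 × 9/12) = 0.3355 · e^0.034800
= 0.3355 × 1.035413 = €0.3474 per pound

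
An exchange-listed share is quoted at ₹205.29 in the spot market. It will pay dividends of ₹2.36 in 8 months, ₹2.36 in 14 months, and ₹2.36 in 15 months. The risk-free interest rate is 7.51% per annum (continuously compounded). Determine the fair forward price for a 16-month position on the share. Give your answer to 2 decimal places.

PV(dividends) I = 2.36·e^(−0.0751·8/12) + 2.36·e^(−0.0751·14/12) + 2.36·e^(−0.0751·15/12)
I = 2.2448 + 2.1620 + 2.1485 = 6.5553
F = (S − I)·e^(rT) = (205.29 − 6.5553) · e^(0.0751·16/12)
= 198.7347 · e^0.100133 = 198.7347 × 1.105318 = ₹219.67

₹219.67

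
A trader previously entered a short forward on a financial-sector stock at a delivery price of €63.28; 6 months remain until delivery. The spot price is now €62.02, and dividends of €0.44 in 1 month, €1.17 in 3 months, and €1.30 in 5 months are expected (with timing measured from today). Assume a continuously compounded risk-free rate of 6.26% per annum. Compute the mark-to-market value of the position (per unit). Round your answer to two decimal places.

€2.17

PV(remaining dividends) I = 0.44·e^(−0.0626·1/12) + 1.17·e^(−0.0626·3/12) + 1.30·e^(−0.0626·5/12) = 2.8561
Current forward F = (S − I)·e^(rT) = (62.02 − 2.8561)·e^(0.0626·6/12) = 59.1639 × 1.031795 = 61.0450
Value (long) = (F − K)·e^(−rT) = (61.0450 − 63.28) × 0.969185 = -2.1661
Short position value = −(long value) = €2.17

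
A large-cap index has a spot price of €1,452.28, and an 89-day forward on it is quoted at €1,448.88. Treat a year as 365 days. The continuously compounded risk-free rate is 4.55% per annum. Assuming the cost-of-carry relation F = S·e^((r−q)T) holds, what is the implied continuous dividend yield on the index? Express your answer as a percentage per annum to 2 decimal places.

From F = S·e^((r−q)T): (r − q) = ln(F/S)/T
ln(1448.88/1452.28) = ln(0.997659) = -0.002344
(r − q) = -0.002344 / (89/365) = -0.009613
q = r − ln(F/S)/T = 0.0455 + 0.009613 = 0.055113
q = 5.51%

5.51%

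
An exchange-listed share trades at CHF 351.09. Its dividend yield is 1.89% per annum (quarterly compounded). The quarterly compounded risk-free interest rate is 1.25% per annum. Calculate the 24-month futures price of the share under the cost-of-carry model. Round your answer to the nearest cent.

CHF 346.64

F = S · (1+r/4)^(4T) / (1+q/4)^(4T)
= 351.09 × 1.025275 / 1.038431 = 351.09 × 0.987331
F = CHF 346.64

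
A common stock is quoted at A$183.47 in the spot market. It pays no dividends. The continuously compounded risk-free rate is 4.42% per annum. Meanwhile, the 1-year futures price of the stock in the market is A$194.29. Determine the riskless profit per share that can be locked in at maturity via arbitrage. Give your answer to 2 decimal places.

A$2.53 per share

Fair futures: F* = S·e^(carry·T), with carry = r = 0.0442
F* = 183.47 · e^(0.0442 × 1) = 183.47 · e^0.044200 = 183.47 × 1.045191 = A$191.7612
Market A$194.29 > fair A$191.7612: forward overpriced → cash-and-carry (buy spot, short the forward).
At maturity, profit = |F_mkt − F*| = |194.29 − 191.7612| = A$2.53 per share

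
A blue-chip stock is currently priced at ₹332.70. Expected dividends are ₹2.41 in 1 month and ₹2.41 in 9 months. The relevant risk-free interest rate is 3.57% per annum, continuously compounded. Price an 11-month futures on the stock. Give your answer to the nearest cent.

₹338.86

PV(dividends) I = 2.41·e^(−0.0357·1/12) + 2.41·e^(−0.0357·9/12)
I = 2.4028 + 2.3463 = 4.7491
F = (S − I)·e^(rT) = (332.70 − 4.7491) · e^(0.0357·11/12)
= 327.9509 · e^0.032725 = 327.9509 × 1.033266 = ₹338.86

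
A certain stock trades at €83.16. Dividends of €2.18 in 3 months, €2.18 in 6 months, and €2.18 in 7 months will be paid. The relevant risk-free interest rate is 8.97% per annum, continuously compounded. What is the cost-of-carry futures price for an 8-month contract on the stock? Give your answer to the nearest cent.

€81.61

PV(dividends) I = 2.18·e^(−0.0897·3/12) + 2.18·e^(−0.0897·6/12) + 2.18·e^(−0.0897·7/12)
I = 2.1317 + 2.0844 + 2.0689 = 6.2850
F = (S − I)·e^(rT) = (83.16 − 6.2850) · e^(0.0897·8/12)
= 76.8750 · e^0.059800 = 76.8750 × 1.061624 = €81.61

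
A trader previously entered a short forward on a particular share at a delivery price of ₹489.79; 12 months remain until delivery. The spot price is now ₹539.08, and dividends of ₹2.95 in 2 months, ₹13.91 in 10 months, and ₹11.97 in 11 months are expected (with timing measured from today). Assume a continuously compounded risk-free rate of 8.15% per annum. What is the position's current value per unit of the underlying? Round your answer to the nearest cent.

-₹60.61

PV(remaining dividends) I = 2.95·e^(−0.0815·2/12) + 13.91·e^(−0.0815·10/12) + 11.97·e^(−0.0815·11/12) = 27.0152
Current forward F = (S − I)·e^(rT) = (539.08 − 27.0152)·e^(0.0815·12/12) = 512.0648 × 1.084913 = 555.5458
Value (long) = (F − K)·e^(−rT) = (555.5458 − 489.79) × 0.921733 = 60.6093
Short position value = −(long value) = -₹60.61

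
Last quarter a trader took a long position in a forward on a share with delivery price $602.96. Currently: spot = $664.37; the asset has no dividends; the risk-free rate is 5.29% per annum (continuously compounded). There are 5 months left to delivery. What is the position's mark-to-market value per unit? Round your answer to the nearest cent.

Current fair forward for the remaining 5 months: F = S·e^(r·T), r = 0.0529
F = 664.37 · e^(0.0529 × 5/12) = 664.37 × 1.022286 = 679.1761
Value of long forward = (F − K)·e^(−rT) = (679.1761 − 602.96) · e^(−0.0529·5/12)
= 76.2161 × 0.978199 = 74.55

$74.55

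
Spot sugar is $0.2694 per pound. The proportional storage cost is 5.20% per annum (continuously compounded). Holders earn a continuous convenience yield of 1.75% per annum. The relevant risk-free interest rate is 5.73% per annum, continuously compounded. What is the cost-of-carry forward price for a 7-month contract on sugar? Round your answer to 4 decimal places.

Net carry = r + u − y = 0.0573 + 0.0520 − 0.0175 = 0.0918
F = S·e^((r+u−y)T) = 0.2694 · e^(0.0918 × 7/12) = 0.2694 · e^0.053550
= 0.2694 × 1.055010 = $0.2842 per pound

$0.2842 per pound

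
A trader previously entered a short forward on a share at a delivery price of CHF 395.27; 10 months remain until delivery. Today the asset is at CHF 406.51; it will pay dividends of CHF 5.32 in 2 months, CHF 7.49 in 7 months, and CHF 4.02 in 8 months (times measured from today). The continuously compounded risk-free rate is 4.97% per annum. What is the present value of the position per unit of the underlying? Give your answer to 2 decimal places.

-CHF 10.84

PV(remaining dividends) I = 5.32·e^(−0.0497·2/12) + 7.49·e^(−0.0497·7/12) + 4.02·e^(−0.0497·8/12) = 16.4411
Current forward F = (S − I)·e^(rT) = (406.51 − 16.4411)·e^(0.0497·10/12) = 390.0689 × 1.042286 = 406.5634
Value (long) = (F − K)·e^(−rT) = (406.5634 − 395.27) × 0.959429 = 10.8352
Short position value = −(long value) = -CHF 10.84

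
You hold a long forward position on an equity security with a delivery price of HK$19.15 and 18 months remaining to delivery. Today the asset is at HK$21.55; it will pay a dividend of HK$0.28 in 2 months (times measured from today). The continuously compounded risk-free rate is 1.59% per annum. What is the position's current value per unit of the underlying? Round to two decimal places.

PV(remaining dividends) I = 0.28·e^(−0.0159·2/12) = 0.2793
Current forward F = (S − I)·e^(rT) = (21.55 − 0.2793)·e^(0.0159·18/12) = 21.2707 × 1.024137 = 21.7841
Value (long) = (F − K)·e^(−rT) = (21.7841 − 19.15) × 0.976432 = 2.5720
Value = HK$2.57

HK$2.57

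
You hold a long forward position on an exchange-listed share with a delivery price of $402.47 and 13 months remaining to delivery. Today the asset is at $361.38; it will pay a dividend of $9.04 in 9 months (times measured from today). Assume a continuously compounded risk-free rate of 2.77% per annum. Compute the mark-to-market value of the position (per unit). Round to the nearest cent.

-$38.05

PV(remaining dividends) I = 9.04·e^(−0.0277·9/12) = 8.8541
Current forward F = (S − I)·e^(rT) = (361.38 − 8.8541)·e^(0.0277·13/12) = 352.5259 × 1.030463 = 363.2649
Value (long) = (F − K)·e^(−rT) = (363.2649 − 402.47) × 0.970437 = -38.0461
Value = -$38.05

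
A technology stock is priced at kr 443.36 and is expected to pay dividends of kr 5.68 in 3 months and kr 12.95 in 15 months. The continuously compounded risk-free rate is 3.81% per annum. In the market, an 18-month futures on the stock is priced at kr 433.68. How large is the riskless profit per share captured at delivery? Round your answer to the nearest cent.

PV(dividends) I = 5.68·e^(−0.0381·3/12) + 12.95·e^(−0.0381·15/12) = 17.9739
Fair futures F* = (S − I)·e^(rT) = (443.36 − 17.9739)·e^0.057150 = 425.3861 × 1.058815 = 450.4052
Market kr 433.68 < fair 450.4052: forward underpriced → reverse cash-and-carry (short the stock, invest proceeds at r, pay the dividends, go long the forward).
Profit at T = |F_mkt − F*| = |433.68 − 450.4052| = kr 16.73 per share

kr 16.73 per share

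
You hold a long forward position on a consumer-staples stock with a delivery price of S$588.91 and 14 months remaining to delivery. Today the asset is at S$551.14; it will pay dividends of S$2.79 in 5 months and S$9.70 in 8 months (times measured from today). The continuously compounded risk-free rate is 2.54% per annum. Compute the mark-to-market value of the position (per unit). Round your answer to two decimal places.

PV(remaining dividends) I = 2.79·e^(−0.0254·5/12) + 9.70·e^(−0.0254·8/12) = 12.2978
Current forward F = (S − I)·e^(rT) = (551.14 − 12.2978)·e^(0.0254·14/12) = 538.8422 × 1.030077 = 555.0490
Value (long) = (F − K)·e^(−rT) = (555.0490 − 588.91) × 0.970801 = -32.8723
Value = -S$32.87

-S$32.87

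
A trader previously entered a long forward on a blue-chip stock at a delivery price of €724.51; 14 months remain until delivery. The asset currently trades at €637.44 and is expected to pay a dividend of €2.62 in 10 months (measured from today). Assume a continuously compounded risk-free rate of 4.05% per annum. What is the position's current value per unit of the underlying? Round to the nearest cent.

PV(remaining dividends) I = 2.62·e^(−0.0405·10/12) = 2.5331
Current forward F = (S − I)·e^(rT) = (637.44 − 2.5331)·e^(0.0405·14/12) = 634.9069 × 1.048384 = 665.6262
Value (long) = (F − K)·e^(−rT) = (665.6262 − 724.51) × 0.953849 = -56.1663
Value = -€56.17

-€56.17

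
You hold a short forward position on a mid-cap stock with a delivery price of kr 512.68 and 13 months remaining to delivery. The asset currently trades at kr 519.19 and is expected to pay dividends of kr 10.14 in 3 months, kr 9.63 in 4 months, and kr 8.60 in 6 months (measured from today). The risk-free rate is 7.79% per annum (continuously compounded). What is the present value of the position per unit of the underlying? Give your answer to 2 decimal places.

-kr 20.40

PV(remaining dividends) I = 10.14·e^(−0.0779·3/12) + 9.63·e^(−0.0779·4/12) + 8.60·e^(−0.0779·6/12) = 27.5991
Current forward F = (S − I)·e^(rT) = (519.19 − 27.5991)·e^(0.0779·13/12) = 491.5909 × 1.088055 = 534.8779
Value (long) = (F − K)·e^(−rT) = (534.8779 − 512.68) × 0.919071 = 20.4014
Short position value = −(long value) = -kr 20.40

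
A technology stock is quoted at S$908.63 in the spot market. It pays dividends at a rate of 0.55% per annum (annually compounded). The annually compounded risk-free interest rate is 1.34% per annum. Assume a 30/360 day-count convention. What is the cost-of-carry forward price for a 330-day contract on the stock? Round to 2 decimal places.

F = S · (1+r)^T / (1+q)^T
= 908.63 × 1.012277 / 1.005041 = 908.63 × 1.007200
F = S$915.17

S$915.17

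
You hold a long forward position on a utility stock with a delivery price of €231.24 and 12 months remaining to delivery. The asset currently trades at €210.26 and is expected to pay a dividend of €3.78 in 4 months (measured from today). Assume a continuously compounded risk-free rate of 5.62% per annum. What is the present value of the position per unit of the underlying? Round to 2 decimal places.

PV(remaining dividends) I = 3.78·e^(−0.0562·4/12) = 3.7098
Current forward F = (S − I)·e^(rT) = (210.26 − 3.7098)·e^(0.0562·12/12) = 206.5502 × 1.057809 = 218.4907
Value (long) = (F − K)·e^(−rT) = (218.4907 − 231.24) × 0.945350 = -12.0526
Value = -€12.05

-€12.05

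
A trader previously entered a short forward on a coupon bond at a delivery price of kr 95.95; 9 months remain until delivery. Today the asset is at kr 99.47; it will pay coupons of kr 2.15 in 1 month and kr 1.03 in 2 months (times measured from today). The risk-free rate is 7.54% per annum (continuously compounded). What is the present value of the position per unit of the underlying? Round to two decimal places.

-kr 5.64

PV(remaining coupons) I = 2.15·e^(−0.0754·1/12) + 1.03·e^(−0.0754·2/12) = 3.1537
Current forward F = (S − I)·e^(rT) = (99.47 − 3.1537)·e^(0.0754·9/12) = 96.3163 × 1.058180 = 101.9200
Value (long) = (F − K)·e^(−rT) = (101.9200 − 95.95) × 0.945019 = 5.6418
Short position value = −(long value) = -kr 5.64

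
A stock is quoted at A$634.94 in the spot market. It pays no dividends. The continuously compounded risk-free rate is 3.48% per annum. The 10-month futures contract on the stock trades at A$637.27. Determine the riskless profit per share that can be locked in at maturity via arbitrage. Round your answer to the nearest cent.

Fair futures: F* = S·e^(carry·T), with carry = r = 0.0348
F* = 634.94 · e^(0.0348 × 10/12) = 634.94 · e^0.029000 = 634.94 × 1.029425 = A$653.6231
Market A$637.27 < fair A$653.6231: forward underpriced → reverse cash-and-carry (short spot, go long the forward).
At maturity, profit = |F_mkt − F*| = |637.27 − 653.6231| = A$16.35 per share

A$16.35 per share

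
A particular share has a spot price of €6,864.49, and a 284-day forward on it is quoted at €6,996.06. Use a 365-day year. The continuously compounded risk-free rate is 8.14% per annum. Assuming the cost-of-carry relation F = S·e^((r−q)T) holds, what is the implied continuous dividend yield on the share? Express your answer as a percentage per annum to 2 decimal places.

From F = S·e^((r−q)T): (r − q) = ln(F/S)/T
ln(6996.06/6864.49) = ln(1.019167) = 0.018986
(r − q) = 0.018986 / (284/365) = 0.024401
q = r − ln(F/S)/T = 0.0814 − 0.024401 = 0.056999
q = 5.70%

5.70%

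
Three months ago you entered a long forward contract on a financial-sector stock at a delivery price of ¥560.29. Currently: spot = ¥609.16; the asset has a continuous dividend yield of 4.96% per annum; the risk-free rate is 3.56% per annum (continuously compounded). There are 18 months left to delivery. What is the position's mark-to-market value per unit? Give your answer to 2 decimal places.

Current fair forward for the remaining 18 months: F = S·e^((r − q)·T), (r − q) = 0.0356 − 0.0496 = -0.0140
F = 609.16 · e^(-0.0140 × 18/12) = 609.16 × 0.979219 = 596.5010
Value of long forward = (F − K)·e^(−rT) = (596.5010 − 560.29) · e^(−0.0356·18/12)
= 36.2110 × 0.948001 = 34.33

¥34.33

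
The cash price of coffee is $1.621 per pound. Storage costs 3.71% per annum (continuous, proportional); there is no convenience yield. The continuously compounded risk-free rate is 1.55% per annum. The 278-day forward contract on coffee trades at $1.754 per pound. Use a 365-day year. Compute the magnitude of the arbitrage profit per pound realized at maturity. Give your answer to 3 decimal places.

Fair forward: F* = S·e^(carry·T), with carry = (r + u) = 0.0155 + 0.0371 = 0.0526
F* = 1.621 · e^(0.0526 × 278/365) = 1.621 · e^0.040062 = 1.621 × 1.040875 = $1.6873
Market $1.754 > fair $1.6873: forward overpriced → cash-and-carry (buy spot, short the forward).
At maturity, profit = |F_mkt − F*| = |1.754 − 1.6873| = $0.067 per pound

$0.067 per pound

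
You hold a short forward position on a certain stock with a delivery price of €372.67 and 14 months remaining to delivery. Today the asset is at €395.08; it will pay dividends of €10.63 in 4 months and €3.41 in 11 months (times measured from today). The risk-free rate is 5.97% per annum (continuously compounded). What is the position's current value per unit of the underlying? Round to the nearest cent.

PV(remaining dividends) I = 10.63·e^(−0.0597·4/12) + 3.41·e^(−0.0597·11/12) = 13.6490
Current forward F = (S − I)·e^(rT) = (395.08 − 13.6490)·e^(0.0597·14/12) = 381.4310 × 1.072133 = 408.9448
Value (long) = (F − K)·e^(−rT) = (408.9448 − 372.67) × 0.932720 = 33.8342
Short position value = −(long value) = -€33.83

-€33.83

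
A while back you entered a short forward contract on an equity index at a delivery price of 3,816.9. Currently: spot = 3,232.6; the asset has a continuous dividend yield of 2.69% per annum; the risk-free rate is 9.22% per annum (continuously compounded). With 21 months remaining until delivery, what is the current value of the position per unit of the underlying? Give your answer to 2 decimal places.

Current fair forward for the remaining 21 months: F = S·e^((r − q)·T), (r − q) = 0.0922 − 0.0269 = 0.0653
F = 3232.6 · e^(0.0653 × 21/12) = 3232.6 × 1.12106037 = 3623.9398
Value of long forward = (F − K)·e^(−rT) = (3623.9398 − 3816.9) · e^(−0.0922·21/12)
= -192.9602 × 0.85099417 = -164.21
Short position value = −(long value) = 164.21

164.21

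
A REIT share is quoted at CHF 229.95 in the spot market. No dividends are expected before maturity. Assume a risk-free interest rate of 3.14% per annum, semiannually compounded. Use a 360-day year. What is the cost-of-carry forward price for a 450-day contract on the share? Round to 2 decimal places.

CHF 239.08

F = S · (1+r/2)^(2T)
= 229.95 × 1.039713
F = CHF 239.08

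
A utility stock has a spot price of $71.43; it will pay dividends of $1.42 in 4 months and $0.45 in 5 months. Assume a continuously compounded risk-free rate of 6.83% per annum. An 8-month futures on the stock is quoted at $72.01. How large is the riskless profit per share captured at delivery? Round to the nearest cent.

$0.84 per share

PV(dividends) I = 1.42·e^(−0.0683·4/12) + 0.45·e^(−0.0683·5/12) = 1.8254
Fair futures F* = (S − I)·e^(rT) = (71.43 − 1.8254)·e^0.045533 = 69.6046 × 1.046586 = 72.8472
Market $72.01 < fair 72.8472: forward underpriced → reverse cash-and-carry (short the stock, invest proceeds at r, pay the dividends, go long the forward).
Profit at T = |F_mkt − F*| = |72.01 − 72.8472| = $0.84 per share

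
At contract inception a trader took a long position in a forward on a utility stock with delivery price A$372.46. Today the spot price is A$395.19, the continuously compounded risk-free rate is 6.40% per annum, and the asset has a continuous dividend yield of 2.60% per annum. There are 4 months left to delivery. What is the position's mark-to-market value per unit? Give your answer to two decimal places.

Current fair forward for the remaining 4 months: F = S·e^((r − q)·T), (r − q) = 0.0640 − 0.0260 = 0.0380
F = 395.19 · e^(0.0380 × 4/12) = 395.19 × 1.012747 = 400.2275
Value of long forward = (F − K)·e^(−rT) = (400.2275 − 372.46) · e^(−0.0640·4/12)
= 27.7675 × 0.978893 = 27.18

A$27.18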